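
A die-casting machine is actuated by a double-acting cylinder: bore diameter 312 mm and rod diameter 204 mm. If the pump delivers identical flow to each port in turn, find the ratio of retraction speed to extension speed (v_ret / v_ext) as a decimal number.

v_ret/v_ext ≈ 1.75

Cap-side area A_cap = π/4 × (312 mm)² = 76450 mm^2
Rod-side annular area A_ann = π/4 × (312² − 204²) = 43770 mm^2
For equal Q, v ∝ 1/A, so v_ret/v_ext = A_cap/A_ann.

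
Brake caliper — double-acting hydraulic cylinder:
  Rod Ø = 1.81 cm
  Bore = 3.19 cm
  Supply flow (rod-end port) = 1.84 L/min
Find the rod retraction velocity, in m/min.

Rod-side annular area A_ann = π/4 × (3.19² − 1.81²) = 5.419 cm^2
Flow into the rod-end port fills the annular volume.
v = Q / A

v ≈ 3.40 m/min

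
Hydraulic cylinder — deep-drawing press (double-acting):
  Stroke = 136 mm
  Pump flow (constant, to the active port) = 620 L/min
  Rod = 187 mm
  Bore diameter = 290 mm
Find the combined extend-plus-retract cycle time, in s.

Cap-side area A_cap = π/4 × (290 mm)² = 66050 mm^2
Rod-side annular area A_ann = π/4 × (290² − 187²) = 38590 mm^2
t_ext = A_cap·L/Q = 0.8693 s
t_ret = A_ann·L/Q = 0.5079 s
t_cycle = t_ext + t_ret

t ≈ 1.38 s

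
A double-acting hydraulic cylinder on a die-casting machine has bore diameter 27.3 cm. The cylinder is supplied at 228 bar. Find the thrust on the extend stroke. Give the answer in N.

Cap-side area A_cap = π/4 × (27.3 cm)² = 585.3 cm^2
F = P × A_cap = 228 bar × A_cap

F ≈ 1.33e6 N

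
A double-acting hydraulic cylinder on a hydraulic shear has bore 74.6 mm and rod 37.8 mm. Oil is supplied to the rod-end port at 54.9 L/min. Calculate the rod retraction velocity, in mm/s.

Rod-side annular area A_ann = π/4 × (74.6² − 37.8²) = 3249 mm^2
Flow into the rod-end port fills the annular volume.
v = Q / A

v ≈ 282 mm/s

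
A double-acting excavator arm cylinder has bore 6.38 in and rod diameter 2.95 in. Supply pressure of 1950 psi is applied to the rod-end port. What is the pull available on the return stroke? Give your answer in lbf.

F ≈ 49000 lbf

Rod-side annular area A_ann = π/4 × (6.38² − 2.95²) = 25.13 in^2
On retraction the pressure acts on the annular area (bore minus rod).
F = P × A_ann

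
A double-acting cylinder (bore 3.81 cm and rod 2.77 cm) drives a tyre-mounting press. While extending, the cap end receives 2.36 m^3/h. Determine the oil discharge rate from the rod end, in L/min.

Q_out ≈ 18.5 L/min

Cap-side area A_cap = π/4 × (3.81 cm)² = 11.40 cm^2
Rod-side annular area A_ann = π/4 × (3.81² − 2.77²) = 5.375 cm^2
Piston speed v = Q_in/A_cap; rod-end outflow Q_out = v × A_ann = Q_in × A_ann/A_cap.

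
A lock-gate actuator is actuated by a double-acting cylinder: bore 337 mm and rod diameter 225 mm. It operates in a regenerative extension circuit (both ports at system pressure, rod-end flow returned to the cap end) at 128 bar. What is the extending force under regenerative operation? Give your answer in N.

F ≈ 5.09e5 N

With equal pressure on both faces, forces on the annular region cancel; the net push is pressure × rod cross-section.
Rod cross-section A_rod = π/4 × (225 mm)² = 39760 mm^2
F = P × A_rod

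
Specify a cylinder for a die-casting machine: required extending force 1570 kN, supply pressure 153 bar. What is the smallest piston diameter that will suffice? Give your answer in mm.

D ≈ 361 mm

Extension force acts on the full piston face: F = P × (π/4)D².
D = √(4F / (πP)) = √(4 × 1570 kN / (π × 153 bar))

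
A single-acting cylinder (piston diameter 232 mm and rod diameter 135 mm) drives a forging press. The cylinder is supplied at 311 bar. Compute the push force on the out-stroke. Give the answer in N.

F ≈ 1.31e6 N

Cap-side area A_cap = π/4 × (232 mm)² = 42270 mm^2
F = P × A_cap = 311 bar × A_cap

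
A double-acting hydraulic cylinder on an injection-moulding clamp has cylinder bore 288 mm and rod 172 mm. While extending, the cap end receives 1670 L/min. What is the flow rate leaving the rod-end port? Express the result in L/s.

Q_out ≈ 17.9 L/s

Cap-side area A_cap = π/4 × (288 mm)² = 65140 mm^2
Rod-side annular area A_ann = π/4 × (288² − 172²) = 41910 mm^2
Piston speed v = Q_in/A_cap; rod-end outflow Q_out = v × A_ann = Q_in × A_ann/A_cap.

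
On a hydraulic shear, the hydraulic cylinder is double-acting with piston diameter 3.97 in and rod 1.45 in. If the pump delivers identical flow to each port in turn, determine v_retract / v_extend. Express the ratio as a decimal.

v_ret/v_ext ≈ 1.15

Cap-side area A_cap = π/4 × (3.97 in)² = 12.38 in^2
Rod-side annular area A_ann = π/4 × (3.97² − 1.45²) = 10.73 in^2
For equal Q, v ∝ 1/A, so v_ret/v_ext = A_cap/A_ann.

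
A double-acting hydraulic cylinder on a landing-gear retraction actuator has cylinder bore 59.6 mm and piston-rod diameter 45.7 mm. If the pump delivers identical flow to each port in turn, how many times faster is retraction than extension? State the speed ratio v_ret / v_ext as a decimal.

Cap-side area A_cap = π/4 × (59.6 mm)² = 2790 mm^2
Rod-side annular area A_ann = π/4 × (59.6² − 45.7²) = 1150 mm^2
For equal Q, v ∝ 1/A, so v_ret/v_ext = A_cap/A_ann.

v_ret/v_ext ≈ 2.43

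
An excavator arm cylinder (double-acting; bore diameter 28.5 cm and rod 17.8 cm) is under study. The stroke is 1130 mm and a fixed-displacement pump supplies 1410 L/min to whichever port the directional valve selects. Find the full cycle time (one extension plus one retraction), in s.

t ≈ 4.94 s

Cap-side area A_cap = π/4 × (28.5 cm)² = 637.9 cm^2
Rod-side annular area A_ann = π/4 × (28.5² − 17.8²) = 389.1 cm^2
t_ext = A_cap·L/Q = 3.068 s
t_ret = A_ann·L/Q = 1.871 s
t_cycle = t_ext + t_ret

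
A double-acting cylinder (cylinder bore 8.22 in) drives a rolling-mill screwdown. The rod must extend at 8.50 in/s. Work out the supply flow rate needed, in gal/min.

Cap-side area A_cap = π/4 × (8.22 in)² = 53.07 in^2
Q = A × v

Q ≈ 117 gal/min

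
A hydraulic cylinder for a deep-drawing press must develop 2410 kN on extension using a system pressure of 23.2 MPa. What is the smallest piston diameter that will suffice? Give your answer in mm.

D ≈ 364 mm

Extension force acts on the full piston face: F = P × (π/4)D².
D = √(4F / (πP)) = √(4 × 2410 kN / (π × 23.2 MPa))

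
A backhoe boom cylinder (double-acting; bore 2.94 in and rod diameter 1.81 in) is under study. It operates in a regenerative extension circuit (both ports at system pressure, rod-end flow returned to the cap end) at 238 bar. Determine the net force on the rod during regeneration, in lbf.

With equal pressure on both faces, forces on the annular region cancel; the net push is pressure × rod cross-section.
Rod cross-section A_rod = π/4 × (1.81 in)² = 2.573 in^2
F = P × A_rod

F ≈ 8880 lbf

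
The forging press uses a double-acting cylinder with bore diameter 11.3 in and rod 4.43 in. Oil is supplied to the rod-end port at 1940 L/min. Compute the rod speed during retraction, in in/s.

v ≈ 23.2 in/s

Rod-side annular area A_ann = π/4 × (11.3² − 4.43²) = 84.87 in^2
Flow into the rod-end port fills the annular volume.
v = Q / A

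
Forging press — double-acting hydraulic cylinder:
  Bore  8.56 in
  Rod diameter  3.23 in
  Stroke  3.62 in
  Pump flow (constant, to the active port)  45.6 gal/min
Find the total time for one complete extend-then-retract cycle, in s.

Cap-side area A_cap = π/4 × (8.56 in)² = 57.55 in^2
Rod-side annular area A_ann = π/4 × (8.56² − 3.23²) = 49.35 in^2
t_ext = A_cap·L/Q = 1.187 s
t_ret = A_ann·L/Q = 1.018 s
t_cycle = t_ext + t_ret

t ≈ 2.20 s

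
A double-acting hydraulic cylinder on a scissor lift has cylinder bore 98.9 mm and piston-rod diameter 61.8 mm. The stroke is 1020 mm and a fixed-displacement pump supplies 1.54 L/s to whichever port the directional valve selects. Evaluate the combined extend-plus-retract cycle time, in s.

Cap-side area A_cap = π/4 × (98.9 mm)² = 7682 mm^2
Rod-side annular area A_ann = π/4 × (98.9² − 61.8²) = 4683 mm^2
t_ext = A_cap·L/Q = 5.088 s
t_ret = A_ann·L/Q = 3.101 s
t_cycle = t_ext + t_ret

t ≈ 8.19 s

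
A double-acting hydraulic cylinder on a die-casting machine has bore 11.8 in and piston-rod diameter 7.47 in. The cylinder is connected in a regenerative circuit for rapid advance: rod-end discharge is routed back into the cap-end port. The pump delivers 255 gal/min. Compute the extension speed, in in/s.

In regeneration the rod-end outflow joins the pump flow into the cap end, so the net volume the pump must supply per unit advance equals the rod cross-section area.
Rod cross-section A_rod = π/4 × (7.47 in)² = 43.83 in^2
v = Q_pump / A_rod

v ≈ 22.4 in/s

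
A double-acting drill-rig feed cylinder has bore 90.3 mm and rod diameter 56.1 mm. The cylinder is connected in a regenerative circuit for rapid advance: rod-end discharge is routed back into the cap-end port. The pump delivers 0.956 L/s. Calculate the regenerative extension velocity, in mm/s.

v ≈ 387 mm/s

In regeneration the rod-end outflow joins the pump flow into the cap end, so the net volume the pump must supply per unit advance equals the rod cross-section area.
Rod cross-section A_rod = π/4 × (56.1 mm)² = 2472 mm^2
v = Q_pump / A_rod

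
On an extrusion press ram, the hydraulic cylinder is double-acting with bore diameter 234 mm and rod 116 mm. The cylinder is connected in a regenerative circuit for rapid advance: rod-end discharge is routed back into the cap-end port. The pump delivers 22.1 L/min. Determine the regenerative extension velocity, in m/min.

In regeneration the rod-end outflow joins the pump flow into the cap end, so the net volume the pump must supply per unit advance equals the rod cross-section area.
Rod cross-section A_rod = π/4 × (116 mm)² = 10570 mm^2
v = Q_pump / A_rod

v ≈ 2.09 m/min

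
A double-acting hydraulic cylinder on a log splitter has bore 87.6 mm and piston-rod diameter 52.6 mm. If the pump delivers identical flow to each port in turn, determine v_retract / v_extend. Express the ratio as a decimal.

v_ret/v_ext ≈ 1.56

Cap-side area A_cap = π/4 × (87.6 mm)² = 6027 mm^2
Rod-side annular area A_ann = π/4 × (87.6² − 52.6²) = 3854 mm^2
For equal Q, v ∝ 1/A, so v_ret/v_ext = A_cap/A_ann.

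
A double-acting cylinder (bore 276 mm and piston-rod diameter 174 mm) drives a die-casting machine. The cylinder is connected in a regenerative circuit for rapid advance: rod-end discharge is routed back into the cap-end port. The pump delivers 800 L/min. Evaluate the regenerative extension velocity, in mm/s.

v ≈ 561 mm/s

In regeneration the rod-end outflow joins the pump flow into the cap end, so the net volume the pump must supply per unit advance equals the rod cross-section area.
Rod cross-section A_rod = π/4 × (174 mm)² = 23780 mm^2
v = Q_pump / A_rod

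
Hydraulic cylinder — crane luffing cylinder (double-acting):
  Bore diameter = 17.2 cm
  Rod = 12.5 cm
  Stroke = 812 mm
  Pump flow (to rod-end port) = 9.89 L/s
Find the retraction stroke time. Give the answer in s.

t ≈ 0.900 s

Rod-side annular area A_ann = π/4 × (17.2² − 12.5²) = 109.6 cm^2
Swept volume V = A × L; t = V / Q = A·L / Q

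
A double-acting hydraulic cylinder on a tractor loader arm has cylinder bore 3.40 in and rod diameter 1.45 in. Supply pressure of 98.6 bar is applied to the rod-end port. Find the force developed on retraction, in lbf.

Rod-side annular area A_ann = π/4 × (3.40² − 1.45²) = 7.428 in^2
On retraction the pressure acts on the annular area (bore minus rod).
F = P × A_ann

F ≈ 10600 lbf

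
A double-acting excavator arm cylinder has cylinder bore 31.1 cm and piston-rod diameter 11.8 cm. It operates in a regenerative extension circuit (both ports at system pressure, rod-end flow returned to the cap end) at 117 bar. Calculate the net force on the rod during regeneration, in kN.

F ≈ 128 kN

With equal pressure on both faces, forces on the annular region cancel; the net push is pressure × rod cross-section.
Rod cross-section A_rod = π/4 × (11.8 cm)² = 109.4 cm^2
F = P × A_rod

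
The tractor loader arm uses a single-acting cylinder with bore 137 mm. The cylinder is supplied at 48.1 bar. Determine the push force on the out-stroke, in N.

F ≈ 70900 N

Cap-side area A_cap = π/4 × (137 mm)² = 14740 mm^2
F = P × A_cap = 48.1 bar × A_cap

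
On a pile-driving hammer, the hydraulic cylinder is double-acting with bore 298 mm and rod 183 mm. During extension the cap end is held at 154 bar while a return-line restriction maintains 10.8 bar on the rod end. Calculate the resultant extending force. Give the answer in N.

F ≈ 1.03e6 N

Cap-side area A_cap = π/4 × (298 mm)² = 69750 mm^2
Rod-side annular area A_ann = π/4 × (298² − 183²) = 43440 mm^2
Net thrust = P_cap·A_cap − P_rod·A_ann = 1.074e6 N − 46920 N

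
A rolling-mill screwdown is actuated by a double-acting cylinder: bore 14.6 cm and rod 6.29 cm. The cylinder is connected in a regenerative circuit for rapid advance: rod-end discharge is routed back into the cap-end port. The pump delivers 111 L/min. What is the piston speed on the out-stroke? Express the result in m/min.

v ≈ 35.7 m/min

In regeneration the rod-end outflow joins the pump flow into the cap end, so the net volume the pump must supply per unit advance equals the rod cross-section area.
Rod cross-section A_rod = π/4 × (6.29 cm)² = 31.07 cm^2
v = Q_pump / A_rod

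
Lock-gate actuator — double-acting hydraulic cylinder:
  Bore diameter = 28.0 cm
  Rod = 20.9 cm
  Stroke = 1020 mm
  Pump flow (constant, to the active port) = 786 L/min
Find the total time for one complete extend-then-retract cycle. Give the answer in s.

t ≈ 6.92 s

Cap-side area A_cap = π/4 × (28.0 cm)² = 615.8 cm^2
Rod-side annular area A_ann = π/4 × (28.0² − 20.9²) = 272.7 cm^2
t_ext = A_cap·L/Q = 4.794 s
t_ret = A_ann·L/Q = 2.123 s
t_cycle = t_ext + t_ret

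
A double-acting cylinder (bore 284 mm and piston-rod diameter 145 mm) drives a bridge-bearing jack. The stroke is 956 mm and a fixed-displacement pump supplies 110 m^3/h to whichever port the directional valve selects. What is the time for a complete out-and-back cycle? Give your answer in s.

Cap-side area A_cap = π/4 × (284 mm)² = 63350 mm^2
Rod-side annular area A_ann = π/4 × (284² − 145²) = 46830 mm^2
t_ext = A_cap·L/Q = 1.982 s
t_ret = A_ann·L/Q = 1.465 s
t_cycle = t_ext + t_ret

t ≈ 3.45 s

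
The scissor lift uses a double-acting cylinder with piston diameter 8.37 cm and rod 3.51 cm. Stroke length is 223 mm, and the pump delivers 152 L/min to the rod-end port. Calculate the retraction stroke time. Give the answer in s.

t ≈ 0.399 s

Rod-side annular area A_ann = π/4 × (8.37² − 3.51²) = 45.35 cm^2
Swept volume V = A × L; t = V / Q = A·L / Q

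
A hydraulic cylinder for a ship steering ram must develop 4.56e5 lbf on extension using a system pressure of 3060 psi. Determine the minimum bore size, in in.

D ≈ 13.8 in

Extension force acts on the full piston face: F = P × (π/4)D².
D = √(4F / (πP)) = √(4 × 4.56e5 lbf / (π × 3060 psi))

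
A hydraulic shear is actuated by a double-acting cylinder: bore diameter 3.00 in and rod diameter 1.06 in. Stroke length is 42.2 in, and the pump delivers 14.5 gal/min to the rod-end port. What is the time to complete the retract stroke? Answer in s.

t ≈ 4.68 s

Rod-side annular area A_ann = π/4 × (3.00² − 1.06²) = 6.186 in^2
Swept volume V = A × L; t = V / Q = A·L / Q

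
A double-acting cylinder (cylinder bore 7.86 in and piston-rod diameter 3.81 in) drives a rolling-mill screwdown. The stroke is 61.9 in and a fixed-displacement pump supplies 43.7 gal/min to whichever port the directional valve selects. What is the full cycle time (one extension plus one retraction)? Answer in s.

Cap-side area A_cap = π/4 × (7.86 in)² = 48.52 in^2
Rod-side annular area A_ann = π/4 × (7.86² − 3.81²) = 37.12 in^2
t_ext = A_cap·L/Q = 17.85 s
t_ret = A_ann·L/Q = 13.66 s
t_cycle = t_ext + t_ret

t ≈ 31.5 s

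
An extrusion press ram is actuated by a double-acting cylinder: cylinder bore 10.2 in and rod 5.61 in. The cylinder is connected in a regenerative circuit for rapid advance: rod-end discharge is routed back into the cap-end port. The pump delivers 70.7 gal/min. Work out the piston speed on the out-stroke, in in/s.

v ≈ 11.0 in/s

In regeneration the rod-end outflow joins the pump flow into the cap end, so the net volume the pump must supply per unit advance equals the rod cross-section area.
Rod cross-section A_rod = π/4 × (5.61 in)² = 24.72 in^2
v = Q_pump / A_rod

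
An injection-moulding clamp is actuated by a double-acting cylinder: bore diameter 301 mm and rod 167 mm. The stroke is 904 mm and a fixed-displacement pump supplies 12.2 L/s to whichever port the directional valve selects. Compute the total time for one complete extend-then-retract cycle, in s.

t ≈ 8.92 s

Cap-side area A_cap = π/4 × (301 mm)² = 71160 mm^2
Rod-side annular area A_ann = π/4 × (301² − 167²) = 49250 mm^2
t_ext = A_cap·L/Q = 5.273 s
t_ret = A_ann·L/Q = 3.650 s
t_cycle = t_ext + t_ret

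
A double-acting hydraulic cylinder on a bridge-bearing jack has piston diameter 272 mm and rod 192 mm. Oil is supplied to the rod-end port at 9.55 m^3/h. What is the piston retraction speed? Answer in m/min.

v ≈ 5.46 m/min

Rod-side annular area A_ann = π/4 × (272² − 192²) = 29150 mm^2
Flow into the rod-end port fills the annular volume.
v = Q / A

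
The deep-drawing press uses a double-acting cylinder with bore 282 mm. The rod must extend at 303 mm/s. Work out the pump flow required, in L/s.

Q ≈ 18.9 L/s

Cap-side area A_cap = π/4 × (282 mm)² = 62460 mm^2
Q = A × v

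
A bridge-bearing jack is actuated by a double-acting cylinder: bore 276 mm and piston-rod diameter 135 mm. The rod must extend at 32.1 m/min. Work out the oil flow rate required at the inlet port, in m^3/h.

Q ≈ 115 m^3/h

Cap-side area A_cap = π/4 × (276 mm)² = 59830 mm^2
Q = A × v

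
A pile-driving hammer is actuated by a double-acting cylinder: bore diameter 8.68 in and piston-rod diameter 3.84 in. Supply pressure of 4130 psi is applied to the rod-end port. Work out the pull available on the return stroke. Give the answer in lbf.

Rod-side annular area A_ann = π/4 × (8.68² − 3.84²) = 47.59 in^2
On retraction the pressure acts on the annular area (bore minus rod).
F = P × A_ann

F ≈ 1.97e5 lbf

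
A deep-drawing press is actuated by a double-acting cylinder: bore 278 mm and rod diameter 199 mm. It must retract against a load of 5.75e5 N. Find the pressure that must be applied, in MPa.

Rod-side annular area A_ann = π/4 × (278² − 199²) = 29600 mm^2
Retraction: pressure acts on the annular area.
P = F / A = 5.75e5 N / A

P ≈ 19.4 MPa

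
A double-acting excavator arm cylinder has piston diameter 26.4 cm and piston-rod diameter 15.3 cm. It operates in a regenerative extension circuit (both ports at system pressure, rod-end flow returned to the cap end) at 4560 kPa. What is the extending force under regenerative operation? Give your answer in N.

With equal pressure on both faces, forces on the annular region cancel; the net push is pressure × rod cross-section.
Rod cross-section A_rod = π/4 × (15.3 cm)² = 183.9 cm^2
F = P × A_rod

F ≈ 83800 N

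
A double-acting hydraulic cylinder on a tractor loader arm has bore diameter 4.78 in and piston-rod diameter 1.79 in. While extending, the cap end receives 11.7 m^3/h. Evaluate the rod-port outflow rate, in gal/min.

Cap-side area A_cap = π/4 × (4.78 in)² = 17.95 in^2
Rod-side annular area A_ann = π/4 × (4.78² − 1.79²) = 15.43 in^2
Piston speed v = Q_in/A_cap; rod-end outflow Q_out = v × A_ann = Q_in × A_ann/A_cap.

Q_out ≈ 44.3 gal/min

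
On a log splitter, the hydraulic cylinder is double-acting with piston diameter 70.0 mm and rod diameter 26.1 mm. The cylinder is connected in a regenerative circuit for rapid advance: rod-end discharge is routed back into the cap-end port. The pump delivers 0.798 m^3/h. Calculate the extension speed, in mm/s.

In regeneration the rod-end outflow joins the pump flow into the cap end, so the net volume the pump must supply per unit advance equals the rod cross-section area.
Rod cross-section A_rod = π/4 × (26.1 mm)² = 535.0 mm^2
v = Q_pump / A_rod

v ≈ 414 mm/s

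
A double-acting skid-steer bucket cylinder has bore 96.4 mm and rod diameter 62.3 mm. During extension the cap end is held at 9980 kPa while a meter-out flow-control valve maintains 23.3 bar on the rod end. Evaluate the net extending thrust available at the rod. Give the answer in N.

Cap-side area A_cap = π/4 × (96.4 mm)² = 7299 mm^2
Rod-side annular area A_ann = π/4 × (96.4² − 62.3²) = 4250 mm^2
Net thrust = P_cap·A_cap − P_rod·A_ann = 72840 N − 9903 N

F ≈ 62900 N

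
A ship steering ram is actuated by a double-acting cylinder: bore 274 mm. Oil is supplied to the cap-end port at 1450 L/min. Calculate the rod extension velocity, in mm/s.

Cap-side area A_cap = π/4 × (274 mm)² = 58960 mm^2
v = Q / A

v ≈ 410 mm/s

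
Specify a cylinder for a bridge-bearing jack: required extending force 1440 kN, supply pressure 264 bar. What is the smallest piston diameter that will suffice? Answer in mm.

D ≈ 264 mm

Extension force acts on the full piston face: F = P × (π/4)D².
D = √(4F / (πP)) = √(4 × 1440 kN / (π × 264 bar))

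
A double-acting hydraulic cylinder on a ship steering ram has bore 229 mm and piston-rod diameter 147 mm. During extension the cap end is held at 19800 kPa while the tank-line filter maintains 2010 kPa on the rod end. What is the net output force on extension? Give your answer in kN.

F ≈ 767 kN

Cap-side area A_cap = π/4 × (229 mm)² = 41190 mm^2
Rod-side annular area A_ann = π/4 × (229² − 147²) = 24220 mm^2
Net thrust = P_cap·A_cap − P_rod·A_ann = 815.5 kN − 48.67 kN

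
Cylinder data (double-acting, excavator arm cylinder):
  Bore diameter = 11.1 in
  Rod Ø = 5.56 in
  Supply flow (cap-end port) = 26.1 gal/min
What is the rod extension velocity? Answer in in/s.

v ≈ 1.04 in/s

Cap-side area A_cap = π/4 × (11.1 in)² = 96.77 in^2
v = Q / A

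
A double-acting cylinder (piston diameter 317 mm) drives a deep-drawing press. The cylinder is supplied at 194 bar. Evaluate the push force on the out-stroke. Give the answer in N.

Cap-side area A_cap = π/4 × (317 mm)² = 78920 mm^2
F = P × A_cap = 194 bar × A_cap

F ≈ 1.53e6 N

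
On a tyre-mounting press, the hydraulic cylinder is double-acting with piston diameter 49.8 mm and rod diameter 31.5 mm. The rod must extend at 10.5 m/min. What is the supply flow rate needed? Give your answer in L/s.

Cap-side area A_cap = π/4 × (49.8 mm)² = 1948 mm^2
Q = A × v

Q ≈ 0.341 L/s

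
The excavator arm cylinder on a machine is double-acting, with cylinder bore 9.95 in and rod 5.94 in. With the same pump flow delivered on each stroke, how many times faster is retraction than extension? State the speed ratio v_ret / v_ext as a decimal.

Cap-side area A_cap = π/4 × (9.95 in)² = 77.76 in^2
Rod-side annular area A_ann = π/4 × (9.95² − 5.94²) = 50.04 in^2
For equal Q, v ∝ 1/A, so v_ret/v_ext = A_cap/A_ann.

v_ret/v_ext ≈ 1.55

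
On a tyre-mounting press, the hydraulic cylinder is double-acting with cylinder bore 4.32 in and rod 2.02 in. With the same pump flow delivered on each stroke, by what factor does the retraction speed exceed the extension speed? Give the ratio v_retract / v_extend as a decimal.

Cap-side area A_cap = π/4 × (4.32 in)² = 14.66 in^2
Rod-side annular area A_ann = π/4 × (4.32² − 2.02²) = 11.45 in^2
For equal Q, v ∝ 1/A, so v_ret/v_ext = A_cap/A_ann.

v_ret/v_ext ≈ 1.28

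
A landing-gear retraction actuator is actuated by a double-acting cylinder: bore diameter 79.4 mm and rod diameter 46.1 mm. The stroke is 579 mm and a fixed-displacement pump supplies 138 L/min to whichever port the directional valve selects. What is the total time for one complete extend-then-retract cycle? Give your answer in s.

Cap-side area A_cap = π/4 × (79.4 mm)² = 4951 mm^2
Rod-side annular area A_ann = π/4 × (79.4² − 46.1²) = 3282 mm^2
t_ext = A_cap·L/Q = 1.246 s
t_ret = A_ann·L/Q = 0.8263 s
t_cycle = t_ext + t_ret

t ≈ 2.07 s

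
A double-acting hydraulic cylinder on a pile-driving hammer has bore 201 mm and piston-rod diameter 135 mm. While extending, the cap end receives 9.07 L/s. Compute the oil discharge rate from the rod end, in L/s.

Q_out ≈ 4.98 L/s

Cap-side area A_cap = π/4 × (201 mm)² = 31730 mm^2
Rod-side annular area A_ann = π/4 × (201² − 135²) = 17420 mm^2
Piston speed v = Q_in/A_cap; rod-end outflow Q_out = v × A_ann = Q_in × A_ann/A_cap.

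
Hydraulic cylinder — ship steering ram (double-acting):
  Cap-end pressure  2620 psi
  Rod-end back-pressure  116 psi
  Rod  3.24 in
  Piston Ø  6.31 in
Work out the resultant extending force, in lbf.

F ≈ 79300 lbf

Cap-side area A_cap = π/4 × (6.31 in)² = 31.27 in^2
Rod-side annular area A_ann = π/4 × (6.31² − 3.24²) = 23.03 in^2
Net thrust = P_cap·A_cap − P_rod·A_ann = 81930 lbf − 2671 lbf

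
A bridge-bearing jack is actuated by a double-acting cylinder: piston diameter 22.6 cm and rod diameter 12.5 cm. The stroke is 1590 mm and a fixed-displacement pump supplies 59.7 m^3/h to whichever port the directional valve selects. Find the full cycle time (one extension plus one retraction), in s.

Cap-side area A_cap = π/4 × (22.6 cm)² = 401.1 cm^2
Rod-side annular area A_ann = π/4 × (22.6² − 12.5²) = 278.4 cm^2
t_ext = A_cap·L/Q = 3.846 s
t_ret = A_ann·L/Q = 2.670 s
t_cycle = t_ext + t_ret

t ≈ 6.52 s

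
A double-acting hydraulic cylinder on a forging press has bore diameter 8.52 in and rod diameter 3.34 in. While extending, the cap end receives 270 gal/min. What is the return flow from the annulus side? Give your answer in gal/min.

Q_out ≈ 229 gal/min

Cap-side area A_cap = π/4 × (8.52 in)² = 57.01 in^2
Rod-side annular area A_ann = π/4 × (8.52² − 3.34²) = 48.25 in^2
Piston speed v = Q_in/A_cap; rod-end outflow Q_out = v × A_ann = Q_in × A_ann/A_cap.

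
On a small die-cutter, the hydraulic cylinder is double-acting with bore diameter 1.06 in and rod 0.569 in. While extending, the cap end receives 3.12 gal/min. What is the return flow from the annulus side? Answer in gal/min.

Cap-side area A_cap = π/4 × (1.06 in)² = 0.8825 in^2
Rod-side annular area A_ann = π/4 × (1.06² − 0.569²) = 0.6282 in^2
Piston speed v = Q_in/A_cap; rod-end outflow Q_out = v × A_ann = Q_in × A_ann/A_cap.

Q_out ≈ 2.22 gal/min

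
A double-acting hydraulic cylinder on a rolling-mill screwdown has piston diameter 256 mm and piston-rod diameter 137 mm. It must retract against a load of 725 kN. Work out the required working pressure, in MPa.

P ≈ 19.7 MPa

Rod-side annular area A_ann = π/4 × (256² − 137²) = 36730 mm^2
Retraction: pressure acts on the annular area.
P = F / A = 725 kN / A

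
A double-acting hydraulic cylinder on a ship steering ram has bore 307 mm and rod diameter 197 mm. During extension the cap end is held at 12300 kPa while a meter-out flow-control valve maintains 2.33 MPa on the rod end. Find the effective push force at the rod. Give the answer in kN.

F ≈ 809 kN

Cap-side area A_cap = π/4 × (307 mm)² = 74020 mm^2
Rod-side annular area A_ann = π/4 × (307² − 197²) = 43540 mm^2
Net thrust = P_cap·A_cap − P_rod·A_ann = 910.5 kN − 101.5 kN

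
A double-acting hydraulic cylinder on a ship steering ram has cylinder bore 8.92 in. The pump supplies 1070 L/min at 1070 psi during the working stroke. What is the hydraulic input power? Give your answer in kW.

W ≈ 132 kW

Hydraulic power = P × Q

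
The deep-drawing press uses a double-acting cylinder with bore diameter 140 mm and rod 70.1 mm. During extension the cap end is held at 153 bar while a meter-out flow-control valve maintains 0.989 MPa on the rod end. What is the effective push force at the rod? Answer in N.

Cap-side area A_cap = π/4 × (140 mm)² = 15390 mm^2
Rod-side annular area A_ann = π/4 × (140² − 70.1²) = 11530 mm^2
Net thrust = P_cap·A_cap − P_rod·A_ann = 2.355e5 N − 11410 N

F ≈ 2.24e5 N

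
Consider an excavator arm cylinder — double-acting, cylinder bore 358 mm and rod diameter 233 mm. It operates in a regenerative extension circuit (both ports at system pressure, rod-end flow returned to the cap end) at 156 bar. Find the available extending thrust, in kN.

With equal pressure on both faces, forces on the annular region cancel; the net push is pressure × rod cross-section.
Rod cross-section A_rod = π/4 × (233 mm)² = 42640 mm^2
F = P × A_rod

F ≈ 665 kN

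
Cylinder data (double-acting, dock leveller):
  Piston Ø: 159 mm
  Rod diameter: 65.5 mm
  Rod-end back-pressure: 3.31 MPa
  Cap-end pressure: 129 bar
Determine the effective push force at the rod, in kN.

Cap-side area A_cap = π/4 × (159 mm)² = 19860 mm^2
Rod-side annular area A_ann = π/4 × (159² − 65.5²) = 16490 mm^2
Net thrust = P_cap·A_cap − P_rod·A_ann = 256.1 kN − 54.57 kN

F ≈ 202 kN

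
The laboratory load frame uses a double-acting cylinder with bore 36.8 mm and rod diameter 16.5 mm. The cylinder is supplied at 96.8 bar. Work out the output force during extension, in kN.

Cap-side area A_cap = π/4 × (36.8 mm)² = 1064 mm^2
F = P × A_cap = 96.8 bar × A_cap

F ≈ 10.3 kN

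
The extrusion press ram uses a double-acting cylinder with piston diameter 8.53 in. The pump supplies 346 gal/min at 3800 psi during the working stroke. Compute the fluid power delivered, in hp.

W ≈ 767 hp

Hydraulic power = P × Q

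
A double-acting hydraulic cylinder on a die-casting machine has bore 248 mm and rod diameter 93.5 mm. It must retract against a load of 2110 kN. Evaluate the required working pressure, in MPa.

P ≈ 50.9 MPa

Rod-side annular area A_ann = π/4 × (248² − 93.5²) = 41440 mm^2
Retraction: pressure acts on the annular area.
P = F / A = 2110 kN / A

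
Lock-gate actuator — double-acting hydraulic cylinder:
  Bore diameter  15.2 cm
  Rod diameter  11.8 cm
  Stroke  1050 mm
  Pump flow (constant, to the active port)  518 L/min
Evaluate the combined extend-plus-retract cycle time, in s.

Cap-side area A_cap = π/4 × (15.2 cm)² = 181.5 cm^2
Rod-side annular area A_ann = π/4 × (15.2² − 11.8²) = 72.10 cm^2
t_ext = A_cap·L/Q = 2.207 s
t_ret = A_ann·L/Q = 0.8769 s
t_cycle = t_ext + t_ret

t ≈ 3.08 s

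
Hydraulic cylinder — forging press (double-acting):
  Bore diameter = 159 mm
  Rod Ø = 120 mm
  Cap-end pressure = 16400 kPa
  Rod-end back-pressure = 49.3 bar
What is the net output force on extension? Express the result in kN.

F ≈ 284 kN

Cap-side area A_cap = π/4 × (159 mm)² = 19860 mm^2
Rod-side annular area A_ann = π/4 × (159² − 120²) = 8546 mm^2
Net thrust = P_cap·A_cap − P_rod·A_ann = 325.6 kN − 42.13 kN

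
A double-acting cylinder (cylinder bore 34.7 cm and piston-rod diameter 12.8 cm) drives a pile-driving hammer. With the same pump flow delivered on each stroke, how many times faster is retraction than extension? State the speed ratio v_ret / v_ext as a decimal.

Cap-side area A_cap = π/4 × (34.7 cm)² = 945.7 cm^2
Rod-side annular area A_ann = π/4 × (34.7² − 12.8²) = 817.0 cm^2
For equal Q, v ∝ 1/A, so v_ret/v_ext = A_cap/A_ann.

v_ret/v_ext ≈ 1.16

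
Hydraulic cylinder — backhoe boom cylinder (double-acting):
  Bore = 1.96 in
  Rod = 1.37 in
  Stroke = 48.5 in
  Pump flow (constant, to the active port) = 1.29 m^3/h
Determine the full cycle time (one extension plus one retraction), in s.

t ≈ 10.1 s

Cap-side area A_cap = π/4 × (1.96 in)² = 3.017 in^2
Rod-side annular area A_ann = π/4 × (1.96² − 1.37²) = 1.543 in^2
t_ext = A_cap·L/Q = 6.692 s
t_ret = A_ann·L/Q = 3.422 s
t_cycle = t_ext + t_ret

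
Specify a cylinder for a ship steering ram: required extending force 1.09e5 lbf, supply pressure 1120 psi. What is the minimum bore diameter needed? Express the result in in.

D ≈ 11.1 in

Extension force acts on the full piston face: F = P × (π/4)D².
D = √(4F / (πP)) = √(4 × 1.09e5 lbf / (π × 1120 psi))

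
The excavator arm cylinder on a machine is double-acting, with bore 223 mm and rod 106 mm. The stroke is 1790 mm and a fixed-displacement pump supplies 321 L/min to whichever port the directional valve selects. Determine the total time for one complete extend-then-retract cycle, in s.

Cap-side area A_cap = π/4 × (223 mm)² = 39060 mm^2
Rod-side annular area A_ann = π/4 × (223² − 106²) = 30230 mm^2
t_ext = A_cap·L/Q = 13.07 s
t_ret = A_ann·L/Q = 10.12 s
t_cycle = t_ext + t_ret

t ≈ 23.2 s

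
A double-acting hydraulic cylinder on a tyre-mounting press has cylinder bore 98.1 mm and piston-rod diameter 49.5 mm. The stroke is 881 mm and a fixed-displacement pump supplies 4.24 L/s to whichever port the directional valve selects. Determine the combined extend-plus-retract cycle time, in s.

Cap-side area A_cap = π/4 × (98.1 mm)² = 7558 mm^2
Rod-side annular area A_ann = π/4 × (98.1² − 49.5²) = 5634 mm^2
t_ext = A_cap·L/Q = 1.571 s
t_ret = A_ann·L/Q = 1.171 s
t_cycle = t_ext + t_ret

t ≈ 2.74 s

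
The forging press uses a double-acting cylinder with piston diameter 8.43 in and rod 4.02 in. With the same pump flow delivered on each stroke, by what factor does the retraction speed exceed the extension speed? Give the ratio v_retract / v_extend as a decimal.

v_ret/v_ext ≈ 1.29

Cap-side area A_cap = π/4 × (8.43 in)² = 55.81 in^2
Rod-side annular area A_ann = π/4 × (8.43² − 4.02²) = 43.12 in^2
For equal Q, v ∝ 1/A, so v_ret/v_ext = A_cap/A_ann.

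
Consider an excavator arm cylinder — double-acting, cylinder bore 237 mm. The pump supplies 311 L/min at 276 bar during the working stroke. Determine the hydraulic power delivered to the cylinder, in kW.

W ≈ 143 kW

Hydraulic power = P × Q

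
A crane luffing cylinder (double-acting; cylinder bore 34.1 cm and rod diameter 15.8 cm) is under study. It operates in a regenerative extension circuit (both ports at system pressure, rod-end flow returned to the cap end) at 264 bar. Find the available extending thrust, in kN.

F ≈ 518 kN

With equal pressure on both faces, forces on the annular region cancel; the net push is pressure × rod cross-section.
Rod cross-section A_rod = π/4 × (15.8 cm)² = 196.1 cm^2
F = P × A_rod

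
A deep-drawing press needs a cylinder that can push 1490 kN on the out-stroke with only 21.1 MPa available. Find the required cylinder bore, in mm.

Extension force acts on the full piston face: F = P × (π/4)D².
D = √(4F / (πP)) = √(4 × 1490 kN / (π × 21.1 MPa))

D ≈ 300 mm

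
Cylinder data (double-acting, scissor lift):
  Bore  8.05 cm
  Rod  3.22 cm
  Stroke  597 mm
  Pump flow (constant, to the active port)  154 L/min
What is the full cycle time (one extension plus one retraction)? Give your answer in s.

t ≈ 2.18 s

Cap-side area A_cap = π/4 × (8.05 cm)² = 50.90 cm^2
Rod-side annular area A_ann = π/4 × (8.05² − 3.22²) = 42.75 cm^2
t_ext = A_cap·L/Q = 1.184 s
t_ret = A_ann·L/Q = 0.9944 s
t_cycle = t_ext + t_ret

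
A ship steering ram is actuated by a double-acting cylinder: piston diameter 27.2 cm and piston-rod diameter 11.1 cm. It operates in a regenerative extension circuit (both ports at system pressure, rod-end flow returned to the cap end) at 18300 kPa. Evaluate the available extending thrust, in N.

With equal pressure on both faces, forces on the annular region cancel; the net push is pressure × rod cross-section.
Rod cross-section A_rod = π/4 × (11.1 cm)² = 96.77 cm^2
F = P × A_rod

F ≈ 1.77e5 N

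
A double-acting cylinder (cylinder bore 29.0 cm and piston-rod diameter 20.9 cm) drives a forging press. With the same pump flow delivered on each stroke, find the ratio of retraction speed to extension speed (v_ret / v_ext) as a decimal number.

Cap-side area A_cap = π/4 × (29.0 cm)² = 660.5 cm^2
Rod-side annular area A_ann = π/4 × (29.0² − 20.9²) = 317.5 cm^2
For equal Q, v ∝ 1/A, so v_ret/v_ext = A_cap/A_ann.

v_ret/v_ext ≈ 2.08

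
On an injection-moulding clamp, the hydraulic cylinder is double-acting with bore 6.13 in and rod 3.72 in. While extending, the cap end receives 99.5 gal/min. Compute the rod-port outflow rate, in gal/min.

Q_out ≈ 62.9 gal/min

Cap-side area A_cap = π/4 × (6.13 in)² = 29.51 in^2
Rod-side annular area A_ann = π/4 × (6.13² − 3.72²) = 18.64 in^2
Piston speed v = Q_in/A_cap; rod-end outflow Q_out = v × A_ann = Q_in × A_ann/A_cap.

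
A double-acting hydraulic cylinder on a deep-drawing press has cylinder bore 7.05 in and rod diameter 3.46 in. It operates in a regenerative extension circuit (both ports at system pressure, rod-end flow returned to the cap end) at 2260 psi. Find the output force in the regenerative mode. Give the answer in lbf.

F ≈ 21200 lbf

With equal pressure on both faces, forces on the annular region cancel; the net push is pressure × rod cross-section.
Rod cross-section A_rod = π/4 × (3.46 in)² = 9.402 in^2
F = P × A_rod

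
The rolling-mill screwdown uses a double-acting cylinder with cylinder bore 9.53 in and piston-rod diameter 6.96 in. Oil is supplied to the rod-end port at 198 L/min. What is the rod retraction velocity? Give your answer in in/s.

v ≈ 6.05 in/s

Rod-side annular area A_ann = π/4 × (9.53² − 6.96²) = 33.28 in^2
Flow into the rod-end port fills the annular volume.
v = Q / A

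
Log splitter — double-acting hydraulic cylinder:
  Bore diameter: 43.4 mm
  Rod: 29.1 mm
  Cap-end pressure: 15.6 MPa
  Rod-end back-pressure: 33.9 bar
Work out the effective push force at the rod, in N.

F ≈ 20300 N

Cap-side area A_cap = π/4 × (43.4 mm)² = 1479 mm^2
Rod-side annular area A_ann = π/4 × (43.4² − 29.1²) = 814.3 mm^2
Net thrust = P_cap·A_cap − P_rod·A_ann = 23080 N − 2760 N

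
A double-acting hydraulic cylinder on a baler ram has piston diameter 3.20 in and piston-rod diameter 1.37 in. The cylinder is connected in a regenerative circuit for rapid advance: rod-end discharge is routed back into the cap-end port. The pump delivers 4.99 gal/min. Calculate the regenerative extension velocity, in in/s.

In regeneration the rod-end outflow joins the pump flow into the cap end, so the net volume the pump must supply per unit advance equals the rod cross-section area.
Rod cross-section A_rod = π/4 × (1.37 in)² = 1.474 in^2
v = Q_pump / A_rod

v ≈ 13.0 in/s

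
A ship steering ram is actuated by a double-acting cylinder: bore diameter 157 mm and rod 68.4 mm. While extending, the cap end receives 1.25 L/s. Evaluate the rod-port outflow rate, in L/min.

Q_out ≈ 60.8 L/min

Cap-side area A_cap = π/4 × (157 mm)² = 19360 mm^2
Rod-side annular area A_ann = π/4 × (157² − 68.4²) = 15680 mm^2
Piston speed v = Q_in/A_cap; rod-end outflow Q_out = v × A_ann = Q_in × A_ann/A_cap.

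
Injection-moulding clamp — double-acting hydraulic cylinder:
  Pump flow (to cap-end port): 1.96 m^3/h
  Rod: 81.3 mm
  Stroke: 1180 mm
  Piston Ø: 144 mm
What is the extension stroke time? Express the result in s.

Cap-side area A_cap = π/4 × (144 mm)² = 16290 mm^2
Swept volume V = A × L; t = V / Q = A·L / Q

t ≈ 35.3 s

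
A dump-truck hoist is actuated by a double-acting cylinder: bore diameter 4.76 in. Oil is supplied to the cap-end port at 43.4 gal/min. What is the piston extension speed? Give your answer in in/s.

Cap-side area A_cap = π/4 × (4.76 in)² = 17.80 in^2
v = Q / A

v ≈ 9.39 in/s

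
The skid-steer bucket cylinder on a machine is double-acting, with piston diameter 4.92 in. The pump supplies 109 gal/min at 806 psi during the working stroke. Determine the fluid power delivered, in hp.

Hydraulic power = P × Q

W ≈ 51.2 hp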